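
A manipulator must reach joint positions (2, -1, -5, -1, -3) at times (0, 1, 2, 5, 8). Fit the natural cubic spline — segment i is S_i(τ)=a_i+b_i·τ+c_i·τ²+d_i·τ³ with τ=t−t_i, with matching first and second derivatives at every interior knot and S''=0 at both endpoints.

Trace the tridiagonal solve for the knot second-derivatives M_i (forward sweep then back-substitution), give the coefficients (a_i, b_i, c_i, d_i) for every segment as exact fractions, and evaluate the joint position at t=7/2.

Δ: Δ0=-3, Δ1=-4, Δ2=4/3, Δ3=-2/3
row 1: diag=4, rhs=-6; c'=1/4, d'=-3/2
row 2: denom=8−1·1/4=31/4; d'=(32−1·-3/2)/(31/4)=134/31
row 3: denom=12−3·12/31=336/31; d'=(-12−3·134/31)/(336/31)=-129/56
back: M3=-129/56
back: M2=134/31−12/31·-129/56=73/14
back: M1=-3/2−1/4·73/14=-157/56
M: M0=0, M1=-157/56, M2=73/14, M3=-129/56, M4=0
seg 0: a=2, c=M0/2=0, d=(M1−M0)/(6·1)=-157/336, b=Δ0−h0·(2M0+M1)/6=-851/336
seg 1: a=-1, c=M1/2=-157/112, d=(M2−M1)/(6·1)=449/336, b=Δ1−h1·(2M1+M2)/6=-661/168
seg 2: a=-5, c=M2/2=73/28, d=(M3−M2)/(6·3)=-421/1008, b=Δ2−h2·(2M2+M3)/6=-131/48
seg 3: a=-1, c=M3/2=-129/112, d=(M4−M3)/(6·3)=43/336, b=Δ3−h3·(2M3+M4)/6=275/168
t_q=7/2 → seg 2, τ=3/2; S=-5+-131/48·τ+73/28·τ²+-421/1008·τ³=-4155/896

  seg 0: a=2 b=-851/336 c=0 d=-157/336
  seg 1: a=-1 b=-661/168 c=-157/112 d=449/336
  seg 2: a=-5 b=-131/48 c=73/28 d=-421/1008
  seg 3: a=-1 b=275/168 c=-129/112 d=43/336
S(7/2) = -4155/896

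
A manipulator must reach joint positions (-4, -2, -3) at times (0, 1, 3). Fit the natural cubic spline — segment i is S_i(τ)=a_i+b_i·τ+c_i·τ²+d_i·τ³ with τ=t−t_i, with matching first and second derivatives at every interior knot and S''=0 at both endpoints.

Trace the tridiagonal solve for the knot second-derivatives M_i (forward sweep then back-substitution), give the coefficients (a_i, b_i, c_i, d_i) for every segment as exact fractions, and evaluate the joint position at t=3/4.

  seg 0: a=-4 b=29/12 c=0 d=-5/12
  seg 1: a=-2 b=7/6 c=-5/4 d=5/24
S(3/4) = -605/256

Δ: Δ0=2, Δ1=-1/2
row 1: diag=6, rhs=-15; c'=1/3, d'=-5/2
back: M1=-5/2
M: M0=0, M1=-5/2, M2=0
seg 0: a=-4, c=M0/2=0, d=(M1−M0)/(6·1)=-5/12, b=Δ0−h0·(2M0+M1)/6=29/12
seg 1: a=-2, c=M1/2=-5/4, d=(M2−M1)/(6·2)=5/24, b=Δ1−h1·(2M1+M2)/6=7/6
t_q=3/4 → seg 0, τ=3/4; S=-4+29/12·τ+0·τ²+-5/12·τ³=-605/256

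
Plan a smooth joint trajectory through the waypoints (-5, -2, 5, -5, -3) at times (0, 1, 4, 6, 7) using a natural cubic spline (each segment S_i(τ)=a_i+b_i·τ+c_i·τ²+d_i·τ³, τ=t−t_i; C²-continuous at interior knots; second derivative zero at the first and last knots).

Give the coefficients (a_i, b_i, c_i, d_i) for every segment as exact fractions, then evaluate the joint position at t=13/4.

Δ: Δ0=3, Δ1=7/3, Δ2=-5, Δ3=2
row 1: diag=8, rhs=-4; c'=3/8, d'=-1/2
row 2: denom=10−3·3/8=71/8; d'=(-44−3·-1/2)/(71/8)=-340/71
row 3: denom=6−2·16/71=394/71; d'=(42−2·-340/71)/(394/71)=1831/197
back: M3=1831/197
back: M2=-340/71−16/71·1831/197=-1356/197
back: M1=-1/2−3/8·-1356/197=410/197
M: M0=0, M1=410/197, M2=-1356/197, M3=1831/197, M4=0
seg 0: a=-5, c=M0/2=0, d=(M1−M0)/(6·1)=205/591, b=Δ0−h0·(2M0+M1)/6=1568/591
seg 1: a=-2, c=M1/2=205/197, d=(M2−M1)/(6·3)=-883/1773, b=Δ1−h1·(2M1+M2)/6=2183/591
seg 2: a=5, c=M2/2=-678/197, d=(M3−M2)/(6·2)=3187/2364, b=Δ2−h2·(2M2+M3)/6=-2074/591
seg 3: a=-5, c=M3/2=1831/394, d=(M4−M3)/(6·1)=-1831/1182, b=Δ3−h3·(2M3+M4)/6=-649/591
t_q=13/4 → seg 1, τ=9/4; S=-2+2183/591·τ+205/197·τ²+-883/1773·τ³=74465/12608

  seg 0: a=-5 b=1568/591 c=0 d=205/591
  seg 1: a=-2 b=2183/591 c=205/197 d=-883/1773
  seg 2: a=5 b=-2074/591 c=-678/197 d=3187/2364
  seg 3: a=-5 b=-649/591 c=1831/394 d=-1831/1182
S(13/4) = 74465/12608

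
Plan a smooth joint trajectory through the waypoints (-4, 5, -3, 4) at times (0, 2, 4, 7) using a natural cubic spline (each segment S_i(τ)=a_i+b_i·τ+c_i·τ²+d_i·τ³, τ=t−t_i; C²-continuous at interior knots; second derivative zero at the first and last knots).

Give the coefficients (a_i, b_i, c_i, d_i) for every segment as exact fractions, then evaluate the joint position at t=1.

  seg 0: a=-4 b=403/57 c=0 d=-293/456
  seg 1: a=5 b=-73/114 c=-293/76 d=62/57
  seg 2: a=-3 b=-343/114 c=203/76 d=-203/684
S(1) = 369/152

Δ: Δ0=9/2, Δ1=-4, Δ2=7/3
row 1: diag=8, rhs=-51; c'=1/4, d'=-51/8
row 2: denom=10−2·1/4=19/2; d'=(38−2·-51/8)/(19/2)=203/38
back: M2=203/38
back: M1=-51/8−1/4·203/38=-293/38
M: M0=0, M1=-293/38, M2=203/38, M3=0
seg 0: a=-4, c=M0/2=0, d=(M1−M0)/(6·2)=-293/456, b=Δ0−h0·(2M0+M1)/6=403/57
seg 1: a=5, c=M1/2=-293/76, d=(M2−M1)/(6·2)=62/57, b=Δ1−h1·(2M1+M2)/6=-73/114
seg 2: a=-3, c=M2/2=203/76, d=(M3−M2)/(6·3)=-203/684, b=Δ2−h2·(2M2+M3)/6=-343/114
t_q=1 → seg 0, τ=1; S=-4+403/57·τ+0·τ²+-293/456·τ³=369/152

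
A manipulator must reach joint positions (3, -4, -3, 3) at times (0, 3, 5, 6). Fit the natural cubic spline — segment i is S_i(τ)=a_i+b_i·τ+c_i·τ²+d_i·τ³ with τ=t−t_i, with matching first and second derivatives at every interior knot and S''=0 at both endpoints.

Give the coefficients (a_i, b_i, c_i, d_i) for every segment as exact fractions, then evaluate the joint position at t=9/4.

Δ: Δ0=-7/3, Δ1=1/2, Δ2=6
row 1: diag=10, rhs=17; c'=1/5, d'=17/10
row 2: denom=6−2·1/5=28/5; d'=(33−2·17/10)/(28/5)=37/7
back: M2=37/7
back: M1=17/10−1/5·37/7=9/14
M: M0=0, M1=9/14, M2=37/7, M3=0
seg 0: a=3, c=M0/2=0, d=(M1−M0)/(6·3)=1/28, b=Δ0−h0·(2M0+M1)/6=-223/84
seg 1: a=-4, c=M1/2=9/28, d=(M2−M1)/(6·2)=65/168, b=Δ1−h1·(2M1+M2)/6=-71/42
seg 2: a=-3, c=M2/2=37/14, d=(M3−M2)/(6·1)=-37/42, b=Δ2−h2·(2M2+M3)/6=89/21
t_q=9/4 → seg 0, τ=9/4; S=3+-223/84·τ+0·τ²+1/28·τ³=-657/256

  seg 0: a=3 b=-223/84 c=0 d=1/28
  seg 1: a=-4 b=-71/42 c=9/28 d=65/168
  seg 2: a=-3 b=89/21 c=37/14 d=-37/42
S(9/4) = -657/256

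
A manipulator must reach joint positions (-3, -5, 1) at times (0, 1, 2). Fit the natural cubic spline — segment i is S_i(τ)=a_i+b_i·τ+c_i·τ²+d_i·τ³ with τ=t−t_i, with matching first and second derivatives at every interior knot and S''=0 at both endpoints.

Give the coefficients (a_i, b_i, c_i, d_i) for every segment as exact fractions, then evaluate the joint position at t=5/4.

  seg 0: a=-3 b=-4 c=0 d=2
  seg 1: a=-5 b=2 c=6 d=-2
S(5/4) = -133/32

Δ: Δ0=-2, Δ1=6
row 1: diag=4, rhs=48; c'=1/4, d'=12
back: M1=12
M: M0=0, M1=12, M2=0
seg 0: a=-3, c=M0/2=0, d=(M1−M0)/(6·1)=2, b=Δ0−h0·(2M0+M1)/6=-4
seg 1: a=-5, c=M1/2=6, d=(M2−M1)/(6·1)=-2, b=Δ1−h1·(2M1+M2)/6=2
t_q=5/4 → seg 1, τ=1/4; S=-5+2·τ+6·τ²+-2·τ³=-133/32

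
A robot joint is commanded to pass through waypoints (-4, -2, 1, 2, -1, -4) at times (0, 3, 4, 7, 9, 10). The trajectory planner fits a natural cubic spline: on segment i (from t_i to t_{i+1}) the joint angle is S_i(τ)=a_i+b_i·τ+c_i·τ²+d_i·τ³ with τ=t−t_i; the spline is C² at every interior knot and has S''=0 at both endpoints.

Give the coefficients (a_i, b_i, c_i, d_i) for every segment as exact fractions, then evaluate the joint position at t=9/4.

Δ: Δ0=2/3, Δ1=3, Δ2=1/3, Δ3=-3/2, Δ4=-3
row 1: diag=8, rhs=14; c'=1/8, d'=7/4
row 2: denom=8−1·1/8=63/8; d'=(-16−1·7/4)/(63/8)=-142/63
row 3: denom=10−3·8/21=62/7; d'=(-11−3·-142/63)/(62/7)=-89/186
row 4: denom=6−2·7/31=172/31; d'=(-9−2·-89/186)/(172/31)=-187/129
back: M4=-187/129
back: M3=-89/186−7/31·-187/129=-13/86
back: M2=-142/63−8/21·-13/86=-850/387
back: M1=7/4−1/8·-850/387=1567/774
M: M0=0, M1=1567/774, M2=-850/387, M3=-13/86, M4=-187/129, M5=0
seg 0: a=-4, c=M0/2=0, d=(M1−M0)/(6·3)=1567/13932, b=Δ0−h0·(2M0+M1)/6=-535/1548
seg 1: a=-2, c=M1/2=1567/1548, d=(M2−M1)/(6·1)=-121/172, b=Δ1−h1·(2M1+M2)/6=2083/774
seg 2: a=1, c=M2/2=-425/387, d=(M3−M2)/(6·3)=1583/13932, b=Δ2−h2·(2M2+M3)/6=4033/1548
seg 3: a=2, c=M3/2=-13/172, d=(M4−M3)/(6·2)=-335/3096, b=Δ3−h3·(2M3+M4)/6=-709/774
seg 4: a=-1, c=M4/2=-187/258, d=(M5−M4)/(6·1)=187/774, b=Δ4−h4·(2M4+M5)/6=-974/387
t_q=9/4 → seg 0, τ=9/4; S=-4+-535/1548·τ+0·τ²+1567/13932·τ³=-38489/11008

  seg 0: a=-4 b=-535/1548 c=0 d=1567/13932
  seg 1: a=-2 b=2083/774 c=1567/1548 d=-121/172
  seg 2: a=1 b=4033/1548 c=-425/387 d=1583/13932
  seg 3: a=2 b=-709/774 c=-13/172 d=-335/3096
  seg 4: a=-1 b=-974/387 c=-187/258 d=187/774
S(9/4) = -38489/11008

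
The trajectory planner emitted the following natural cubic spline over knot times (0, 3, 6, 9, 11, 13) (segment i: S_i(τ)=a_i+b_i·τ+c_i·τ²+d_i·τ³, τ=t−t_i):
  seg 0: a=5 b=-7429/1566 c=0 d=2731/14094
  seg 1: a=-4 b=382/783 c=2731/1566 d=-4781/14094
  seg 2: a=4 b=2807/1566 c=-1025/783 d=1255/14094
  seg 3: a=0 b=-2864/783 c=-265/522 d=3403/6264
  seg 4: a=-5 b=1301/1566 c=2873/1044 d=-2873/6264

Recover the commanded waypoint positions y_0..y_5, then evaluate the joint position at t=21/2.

y_0=5 y_1=-4 y_2=4 y_3=0 y_4=-5 y_5=4
S(21/2) = -80101/16704

y_0 = S_0(0) = a_0 = 5
y_1 = S_1(0) = a_1 = -4
y_2 = S_2(0) = a_2 = 4
y_3 = S_3(0) = a_3 = 0
y_4 = S_4(0) = a_4 = -5
y_5 = S_4(2) = 4
t_q=21/2 is in segment 3 (τ=3/2); S_3(τ)=-80101/16704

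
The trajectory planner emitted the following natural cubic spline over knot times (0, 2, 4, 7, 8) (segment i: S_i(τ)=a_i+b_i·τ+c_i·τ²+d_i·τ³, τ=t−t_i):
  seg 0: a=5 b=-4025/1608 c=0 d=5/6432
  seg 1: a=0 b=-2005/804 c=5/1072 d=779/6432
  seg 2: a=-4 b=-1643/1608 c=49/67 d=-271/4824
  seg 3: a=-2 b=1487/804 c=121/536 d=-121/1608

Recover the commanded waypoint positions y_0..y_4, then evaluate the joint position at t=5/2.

y_0=5 y_1=0 y_2=-4 y_3=-2 y_4=0
S(5/2) = -21107/17152

y_0 = S_0(0) = a_0 = 5
y_1 = S_1(0) = a_1 = 0
y_2 = S_2(0) = a_2 = -4
y_3 = S_3(0) = a_3 = -2
y_4 = S_3(1) = 0
t_q=5/2 is in segment 1 (τ=1/2); S_1(τ)=-21107/17152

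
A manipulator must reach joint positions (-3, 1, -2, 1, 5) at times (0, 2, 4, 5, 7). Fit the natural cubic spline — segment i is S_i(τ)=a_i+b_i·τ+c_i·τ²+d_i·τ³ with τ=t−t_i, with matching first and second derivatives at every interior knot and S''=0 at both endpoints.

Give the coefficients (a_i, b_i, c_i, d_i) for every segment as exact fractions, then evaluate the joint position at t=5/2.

Δ: Δ0=2, Δ1=-3/2, Δ2=3, Δ3=2
row 1: diag=8, rhs=-21; c'=1/4, d'=-21/8
row 2: denom=6−2·1/4=11/2; d'=(27−2·-21/8)/(11/2)=129/22
row 3: denom=6−1·2/11=64/11; d'=(-6−1·129/22)/(64/11)=-261/128
back: M3=-261/128
back: M2=129/22−2/11·-261/128=399/64
back: M1=-21/8−1/4·399/64=-1071/256
M: M0=0, M1=-1071/256, M2=399/64, M3=-261/128, M4=0
seg 0: a=-3, c=M0/2=0, d=(M1−M0)/(6·2)=-357/1024, b=Δ0−h0·(2M0+M1)/6=869/256
seg 1: a=1, c=M1/2=-1071/512, d=(M2−M1)/(6·2)=889/1024, b=Δ1−h1·(2M1+M2)/6=-101/128
seg 2: a=-2, c=M2/2=399/128, d=(M3−M2)/(6·1)=-353/256, b=Δ2−h2·(2M2+M3)/6=323/256
seg 3: a=1, c=M3/2=-261/256, d=(M4−M3)/(6·2)=87/512, b=Δ3−h3·(2M3+M4)/6=215/64
t_q=5/2 → seg 1, τ=1/2; S=1+-101/128·τ+-1071/512·τ²+889/1024·τ³=1565/8192

  seg 0: a=-3 b=869/256 c=0 d=-357/1024
  seg 1: a=1 b=-101/128 c=-1071/512 d=889/1024
  seg 2: a=-2 b=323/256 c=399/128 d=-353/256
  seg 3: a=1 b=215/64 c=-261/256 d=87/512
S(5/2) = 1565/8192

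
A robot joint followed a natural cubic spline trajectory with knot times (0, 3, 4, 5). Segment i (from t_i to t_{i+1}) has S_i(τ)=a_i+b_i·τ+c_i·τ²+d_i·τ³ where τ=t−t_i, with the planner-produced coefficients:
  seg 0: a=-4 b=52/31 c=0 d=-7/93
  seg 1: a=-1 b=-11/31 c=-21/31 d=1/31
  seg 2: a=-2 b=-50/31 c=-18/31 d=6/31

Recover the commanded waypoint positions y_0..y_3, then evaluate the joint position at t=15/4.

y_0=-4 y_1=-1 y_2=-2 y_3=-4
S(15/4) = -3241/1984

y_0 = S_0(0) = a_0 = -4
y_1 = S_1(0) = a_1 = -1
y_2 = S_2(0) = a_2 = -2
y_3 = S_2(1) = -4
t_q=15/4 is in segment 1 (τ=3/4); S_1(τ)=-3241/1984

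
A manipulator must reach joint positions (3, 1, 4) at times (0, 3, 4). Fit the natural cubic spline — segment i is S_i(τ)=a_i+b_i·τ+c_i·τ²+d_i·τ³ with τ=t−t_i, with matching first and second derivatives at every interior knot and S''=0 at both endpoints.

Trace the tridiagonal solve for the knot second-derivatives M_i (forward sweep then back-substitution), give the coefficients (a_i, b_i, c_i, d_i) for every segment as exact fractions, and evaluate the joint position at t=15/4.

Δ: Δ0=-2/3, Δ1=3
row 1: diag=8, rhs=22; c'=1/8, d'=11/4
back: M1=11/4
M: M0=0, M1=11/4, M2=0
seg 0: a=3, c=M0/2=0, d=(M1−M0)/(6·3)=11/72, b=Δ0−h0·(2M0+M1)/6=-49/24
seg 1: a=1, c=M1/2=11/8, d=(M2−M1)/(6·1)=-11/24, b=Δ1−h1·(2M1+M2)/6=25/12
t_q=15/4 → seg 1, τ=3/4; S=1+25/12·τ+11/8·τ²+-11/24·τ³=1609/512

  seg 0: a=3 b=-49/24 c=0 d=11/72
  seg 1: a=1 b=25/12 c=11/8 d=-11/24
S(15/4) = 1609/512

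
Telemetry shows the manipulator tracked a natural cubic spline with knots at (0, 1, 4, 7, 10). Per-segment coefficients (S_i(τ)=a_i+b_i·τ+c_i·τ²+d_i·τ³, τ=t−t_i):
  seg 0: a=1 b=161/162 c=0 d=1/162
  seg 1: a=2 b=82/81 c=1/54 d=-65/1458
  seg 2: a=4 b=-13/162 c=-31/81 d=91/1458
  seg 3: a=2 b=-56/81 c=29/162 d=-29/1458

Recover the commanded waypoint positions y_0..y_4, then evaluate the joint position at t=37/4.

y_0 = S_0(0) = a_0 = 1
y_1 = S_1(0) = a_1 = 2
y_2 = S_2(0) = a_2 = 4
y_3 = S_3(0) = a_3 = 2
y_4 = S_3(3) = 1
t_q=37/4 is in segment 3 (τ=9/4); S_3(τ)=1295/1152

y_0=1 y_1=2 y_2=4 y_3=2 y_4=1
S(37/4) = 1295/1152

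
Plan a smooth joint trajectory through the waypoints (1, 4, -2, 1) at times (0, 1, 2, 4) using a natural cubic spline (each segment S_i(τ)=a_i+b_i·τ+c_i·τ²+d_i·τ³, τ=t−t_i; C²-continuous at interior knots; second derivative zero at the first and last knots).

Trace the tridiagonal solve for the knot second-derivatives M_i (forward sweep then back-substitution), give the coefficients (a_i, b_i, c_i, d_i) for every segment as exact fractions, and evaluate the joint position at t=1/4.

  seg 0: a=1 b=261/46 c=0 d=-123/46
  seg 1: a=4 b=-54/23 c=-369/46 d=201/46
  seg 2: a=-2 b=-243/46 c=117/23 d=-39/46
S(1/4) = 6997/2944

Δ: Δ0=3, Δ1=-6, Δ2=3/2
row 1: diag=4, rhs=-54; c'=1/4, d'=-27/2
row 2: denom=6−1·1/4=23/4; d'=(45−1·-27/2)/(23/4)=234/23
back: M2=234/23
back: M1=-27/2−1/4·234/23=-369/23
M: M0=0, M1=-369/23, M2=234/23, M3=0
seg 0: a=1, c=M0/2=0, d=(M1−M0)/(6·1)=-123/46, b=Δ0−h0·(2M0+M1)/6=261/46
seg 1: a=4, c=M1/2=-369/46, d=(M2−M1)/(6·1)=201/46, b=Δ1−h1·(2M1+M2)/6=-54/23
seg 2: a=-2, c=M2/2=117/23, d=(M3−M2)/(6·2)=-39/46, b=Δ2−h2·(2M2+M3)/6=-243/46
t_q=1/4 → seg 0, τ=1/4; S=1+261/46·τ+0·τ²+-123/46·τ³=6997/2944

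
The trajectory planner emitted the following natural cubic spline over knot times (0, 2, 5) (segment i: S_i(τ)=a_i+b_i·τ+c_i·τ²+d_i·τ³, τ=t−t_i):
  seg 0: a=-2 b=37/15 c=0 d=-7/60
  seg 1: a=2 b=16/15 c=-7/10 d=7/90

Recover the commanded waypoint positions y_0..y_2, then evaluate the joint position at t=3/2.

y_0 = S_0(0) = a_0 = -2
y_1 = S_1(0) = a_1 = 2
y_2 = S_1(3) = 1
t_q=3/2 is in segment 0 (τ=3/2); S_0(τ)=209/160

y_0=-2 y_1=2 y_2=1
S(3/2) = 209/160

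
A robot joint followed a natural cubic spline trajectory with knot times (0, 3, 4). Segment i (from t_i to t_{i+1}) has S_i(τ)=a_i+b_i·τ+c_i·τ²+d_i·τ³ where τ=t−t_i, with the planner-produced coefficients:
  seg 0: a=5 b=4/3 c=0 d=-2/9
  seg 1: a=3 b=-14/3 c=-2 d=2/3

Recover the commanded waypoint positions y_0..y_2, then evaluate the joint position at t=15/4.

y_0 = S_0(0) = a_0 = 5
y_1 = S_1(0) = a_1 = 3
y_2 = S_1(1) = -3
t_q=15/4 is in segment 1 (τ=3/4); S_1(τ)=-43/32

y_0=5 y_1=3 y_2=-3
S(15/4) = -43/32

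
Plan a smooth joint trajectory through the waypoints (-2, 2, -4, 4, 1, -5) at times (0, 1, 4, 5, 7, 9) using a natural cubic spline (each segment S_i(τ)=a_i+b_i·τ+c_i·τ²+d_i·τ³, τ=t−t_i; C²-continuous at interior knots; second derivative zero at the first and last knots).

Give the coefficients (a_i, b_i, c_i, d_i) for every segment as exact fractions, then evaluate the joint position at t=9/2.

  seg 0: a=-2 b=13027/2356 c=0 d=-3603/2356
  seg 1: a=2 b=1109/1178 c=-10809/2356 d=2833/2356
  seg 2: a=-4 b=13855/2356 c=3672/589 d=-9695/2356
  seg 3: a=4 b=7073/1178 c=-14397/2356 d=5557/4712
  seg 4: a=1 b=-2525/589 c=1137/1178 d=-379/2356
S(9/2) = -291/18848

Δ: Δ0=4, Δ1=-2, Δ2=8, Δ3=-3/2, Δ4=-3
row 1: diag=8, rhs=-36; c'=3/8, d'=-9/2
row 2: denom=8−3·3/8=55/8; d'=(60−3·-9/2)/(55/8)=588/55
row 3: denom=6−1·8/55=322/55; d'=(-57−1·588/55)/(322/55)=-3723/322
row 4: denom=8−2·55/161=1178/161; d'=(-9−2·-3723/322)/(1178/161)=1137/589
back: M4=1137/589
back: M3=-3723/322−55/161·1137/589=-14397/1178
back: M2=588/55−8/55·-14397/1178=7344/589
back: M1=-9/2−3/8·7344/589=-10809/1178
M: M0=0, M1=-10809/1178, M2=7344/589, M3=-14397/1178, M4=1137/589, M5=0
seg 0: a=-2, c=M0/2=0, d=(M1−M0)/(6·1)=-3603/2356, b=Δ0−h0·(2M0+M1)/6=13027/2356
seg 1: a=2, c=M1/2=-10809/2356, d=(M2−M1)/(6·3)=2833/2356, b=Δ1−h1·(2M1+M2)/6=1109/1178
seg 2: a=-4, c=M2/2=3672/589, d=(M3−M2)/(6·1)=-9695/2356, b=Δ2−h2·(2M2+M3)/6=13855/2356
seg 3: a=4, c=M3/2=-14397/2356, d=(M4−M3)/(6·2)=5557/4712, b=Δ3−h3·(2M3+M4)/6=7073/1178
seg 4: a=1, c=M4/2=1137/1178, d=(M5−M4)/(6·2)=-379/2356, b=Δ4−h4·(2M4+M5)/6=-2525/589
t_q=9/2 → seg 2, τ=1/2; S=-4+13855/2356·τ+3672/589·τ²+-9695/2356·τ³=-291/18848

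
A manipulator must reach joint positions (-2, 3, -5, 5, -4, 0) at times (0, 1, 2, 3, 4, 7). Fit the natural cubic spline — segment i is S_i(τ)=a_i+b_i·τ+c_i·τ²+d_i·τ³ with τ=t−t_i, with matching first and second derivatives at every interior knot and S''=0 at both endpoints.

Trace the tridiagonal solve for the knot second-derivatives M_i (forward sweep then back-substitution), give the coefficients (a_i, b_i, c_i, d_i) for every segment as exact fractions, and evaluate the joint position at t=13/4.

  seg 0: a=-2 b=13180/1299 c=0 d=-6685/1299
  seg 1: a=3 b=-6875/1299 c=-6685/433 d=16538/1299
  seg 2: a=-5 b=2629/1299 c=9853/433 d=-19198/1299
  seg 3: a=5 b=4153/1299 c=-9345/433 d=12191/1299
  seg 4: a=-4 b=-15344/1299 c=2846/433 d=-2846/3897
S(13/4) = 127393/27712

Δ: Δ0=5, Δ1=-8, Δ2=10, Δ3=-9, Δ4=4/3
row 1: diag=4, rhs=-78; c'=1/4, d'=-39/2
row 2: denom=4−1·1/4=15/4; d'=(108−1·-39/2)/(15/4)=34
row 3: denom=4−1·4/15=56/15; d'=(-114−1·34)/(56/15)=-555/14
row 4: denom=8−1·15/56=433/56; d'=(62−1·-555/14)/(433/56)=5692/433
back: M4=5692/433
back: M3=-555/14−15/56·5692/433=-18690/433
back: M2=34−4/15·-18690/433=19706/433
back: M1=-39/2−1/4·19706/433=-13370/433
M: M0=0, M1=-13370/433, M2=19706/433, M3=-18690/433, M4=5692/433, M5=0
seg 0: a=-2, c=M0/2=0, d=(M1−M0)/(6·1)=-6685/1299, b=Δ0−h0·(2M0+M1)/6=13180/1299
seg 1: a=3, c=M1/2=-6685/433, d=(M2−M1)/(6·1)=16538/1299, b=Δ1−h1·(2M1+M2)/6=-6875/1299
seg 2: a=-5, c=M2/2=9853/433, d=(M3−M2)/(6·1)=-19198/1299, b=Δ2−h2·(2M2+M3)/6=2629/1299
seg 3: a=5, c=M3/2=-9345/433, d=(M4−M3)/(6·1)=12191/1299, b=Δ3−h3·(2M3+M4)/6=4153/1299
seg 4: a=-4, c=M4/2=2846/433, d=(M5−M4)/(6·3)=-2846/3897, b=Δ4−h4·(2M4+M5)/6=-15344/1299
t_q=13/4 → seg 3, τ=1/4; S=5+4153/1299·τ+-9345/433·τ²+12191/1299·τ³=127393/27712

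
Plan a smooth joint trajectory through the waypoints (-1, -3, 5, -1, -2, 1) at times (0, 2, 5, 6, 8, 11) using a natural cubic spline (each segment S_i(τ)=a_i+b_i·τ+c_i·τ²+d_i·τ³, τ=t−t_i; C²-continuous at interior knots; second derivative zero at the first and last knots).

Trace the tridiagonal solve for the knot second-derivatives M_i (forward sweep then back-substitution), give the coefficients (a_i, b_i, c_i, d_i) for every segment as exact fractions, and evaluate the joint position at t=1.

  seg 0: a=-1 b=-2578/969 c=0 d=1609/3876
  seg 1: a=-3 b=2249/969 c=1609/646 d=-13811/17442
  seg 2: a=5 b=-469/114 c=-4492/969 d=5329/1938
  seg 3: a=-1 b=-1659/323 c=7003/1938 d=-5021/7752
  seg 4: a=-2 b=2995/1938 c=-1057/3876 d=1057/34884
S(1) = -4193/1292

Δ: Δ0=-1, Δ1=8/3, Δ2=-6, Δ3=-1/2, Δ4=1
row 1: diag=10, rhs=22; c'=3/10, d'=11/5
row 2: denom=8−3·3/10=71/10; d'=(-52−3·11/5)/(71/10)=-586/71
row 3: denom=6−1·10/71=416/71; d'=(33−1·-586/71)/(416/71)=2929/416
row 4: denom=10−2·71/208=969/104; d'=(9−2·2929/416)/(969/104)=-1057/1938
back: M4=-1057/1938
back: M3=2929/416−71/208·-1057/1938=7003/969
back: M2=-586/71−10/71·7003/969=-8984/969
back: M1=11/5−3/10·-8984/969=1609/323
M: M0=0, M1=1609/323, M2=-8984/969, M3=7003/969, M4=-1057/1938, M5=0
seg 0: a=-1, c=M0/2=0, d=(M1−M0)/(6·2)=1609/3876, b=Δ0−h0·(2M0+M1)/6=-2578/969
seg 1: a=-3, c=M1/2=1609/646, d=(M2−M1)/(6·3)=-13811/17442, b=Δ1−h1·(2M1+M2)/6=2249/969
seg 2: a=5, c=M2/2=-4492/969, d=(M3−M2)/(6·1)=5329/1938, b=Δ2−h2·(2M2+M3)/6=-469/114
seg 3: a=-1, c=M3/2=7003/1938, d=(M4−M3)/(6·2)=-5021/7752, b=Δ3−h3·(2M3+M4)/6=-1659/323
seg 4: a=-2, c=M4/2=-1057/3876, d=(M5−M4)/(6·3)=1057/34884, b=Δ4−h4·(2M4+M5)/6=2995/1938
t_q=1 → seg 0, τ=1; S=-1+-2578/969·τ+0·τ²+1609/3876·τ³=-4193/1292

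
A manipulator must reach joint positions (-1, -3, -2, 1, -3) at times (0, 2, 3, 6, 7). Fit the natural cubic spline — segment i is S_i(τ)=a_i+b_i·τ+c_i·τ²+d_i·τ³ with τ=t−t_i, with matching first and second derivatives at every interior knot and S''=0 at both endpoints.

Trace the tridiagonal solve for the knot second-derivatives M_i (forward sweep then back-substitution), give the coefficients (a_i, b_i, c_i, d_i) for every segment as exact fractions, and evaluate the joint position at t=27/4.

  seg 0: a=-1 b=-256/161 c=0 d=95/644
  seg 1: a=-3 b=29/161 c=285/322 d=-3/46
  seg 2: a=-2 b=565/322 c=111/161 d=-101/322
  seg 3: a=1 b=-415/161 c=-687/322 d=229/322
S(27/4) = -37781/20608

Δ: Δ0=-1, Δ1=1, Δ2=1, Δ3=-4
row 1: diag=6, rhs=12; c'=1/6, d'=2
row 2: denom=8−1·1/6=47/6; d'=(0−1·2)/(47/6)=-12/47
row 3: denom=8−3·18/47=322/47; d'=(-30−3·-12/47)/(322/47)=-687/161
back: M3=-687/161
back: M2=-12/47−18/47·-687/161=222/161
back: M1=2−1/6·222/161=285/161
M: M0=0, M1=285/161, M2=222/161, M3=-687/161, M4=0
seg 0: a=-1, c=M0/2=0, d=(M1−M0)/(6·2)=95/644, b=Δ0−h0·(2M0+M1)/6=-256/161
seg 1: a=-3, c=M1/2=285/322, d=(M2−M1)/(6·1)=-3/46, b=Δ1−h1·(2M1+M2)/6=29/161
seg 2: a=-2, c=M2/2=111/161, d=(M3−M2)/(6·3)=-101/322, b=Δ2−h2·(2M2+M3)/6=565/322
seg 3: a=1, c=M3/2=-687/322, d=(M4−M3)/(6·1)=229/322, b=Δ3−h3·(2M3+M4)/6=-415/161
t_q=27/4 → seg 3, τ=3/4; S=1+-415/161·τ+-687/322·τ²+229/322·τ³=-37781/20608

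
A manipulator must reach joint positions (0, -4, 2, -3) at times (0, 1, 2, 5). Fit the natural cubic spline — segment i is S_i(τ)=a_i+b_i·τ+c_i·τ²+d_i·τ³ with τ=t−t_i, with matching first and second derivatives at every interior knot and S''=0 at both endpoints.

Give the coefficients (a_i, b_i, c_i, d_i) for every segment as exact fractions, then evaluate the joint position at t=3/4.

  seg 0: a=0 b=-635/93 c=0 d=263/93
  seg 1: a=-4 b=154/93 c=263/31 d=-385/93
  seg 2: a=2 b=577/93 c=-122/31 d=122/279
S(3/4) = -7793/1984

Δ: Δ0=-4, Δ1=6, Δ2=-5/3
row 1: diag=4, rhs=60; c'=1/4, d'=15
row 2: denom=8−1·1/4=31/4; d'=(-46−1·15)/(31/4)=-244/31
back: M2=-244/31
back: M1=15−1/4·-244/31=526/31
M: M0=0, M1=526/31, M2=-244/31, M3=0
seg 0: a=0, c=M0/2=0, d=(M1−M0)/(6·1)=263/93, b=Δ0−h0·(2M0+M1)/6=-635/93
seg 1: a=-4, c=M1/2=263/31, d=(M2−M1)/(6·1)=-385/93, b=Δ1−h1·(2M1+M2)/6=154/93
seg 2: a=2, c=M2/2=-122/31, d=(M3−M2)/(6·3)=122/279, b=Δ2−h2·(2M2+M3)/6=577/93
t_q=3/4 → seg 0, τ=3/4; S=0+-635/93·τ+0·τ²+263/93·τ³=-7793/1984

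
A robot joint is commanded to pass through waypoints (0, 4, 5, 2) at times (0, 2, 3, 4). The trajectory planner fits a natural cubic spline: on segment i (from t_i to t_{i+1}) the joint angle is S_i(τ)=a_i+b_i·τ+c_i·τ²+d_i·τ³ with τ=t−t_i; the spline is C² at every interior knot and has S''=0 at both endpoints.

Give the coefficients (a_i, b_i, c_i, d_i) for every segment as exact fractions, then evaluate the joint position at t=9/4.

  seg 0: a=0 b=2 c=0 d=0
  seg 1: a=4 b=2 c=0 d=-1
  seg 2: a=5 b=-1 c=-3 d=1
S(9/4) = 287/64

Δ: Δ0=2, Δ1=1, Δ2=-3
row 1: diag=6, rhs=-6; c'=1/6, d'=-1
row 2: denom=4−1·1/6=23/6; d'=(-24−1·-1)/(23/6)=-6
back: M2=-6
back: M1=-1−1/6·-6=0
M: M0=0, M1=0, M2=-6, M3=0
seg 0: a=0, c=M0/2=0, d=(M1−M0)/(6·2)=0, b=Δ0−h0·(2M0+M1)/6=2
seg 1: a=4, c=M1/2=0, d=(M2−M1)/(6·1)=-1, b=Δ1−h1·(2M1+M2)/6=2
seg 2: a=5, c=M2/2=-3, d=(M3−M2)/(6·1)=1, b=Δ2−h2·(2M2+M3)/6=-1
t_q=9/4 → seg 1, τ=1/4; S=4+2·τ+0·τ²+-1·τ³=287/64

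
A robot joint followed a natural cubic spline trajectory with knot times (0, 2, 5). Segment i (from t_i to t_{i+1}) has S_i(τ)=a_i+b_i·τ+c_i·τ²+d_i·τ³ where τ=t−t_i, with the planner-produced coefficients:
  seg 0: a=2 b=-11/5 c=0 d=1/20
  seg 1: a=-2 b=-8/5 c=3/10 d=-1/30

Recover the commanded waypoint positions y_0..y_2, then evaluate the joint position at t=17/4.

y_0=2 y_1=-2 y_2=-5
S(17/4) = -571/128

y_0 = S_0(0) = a_0 = 2
y_1 = S_1(0) = a_1 = -2
y_2 = S_1(3) = -5
t_q=17/4 is in segment 1 (τ=9/4); S_1(τ)=-571/128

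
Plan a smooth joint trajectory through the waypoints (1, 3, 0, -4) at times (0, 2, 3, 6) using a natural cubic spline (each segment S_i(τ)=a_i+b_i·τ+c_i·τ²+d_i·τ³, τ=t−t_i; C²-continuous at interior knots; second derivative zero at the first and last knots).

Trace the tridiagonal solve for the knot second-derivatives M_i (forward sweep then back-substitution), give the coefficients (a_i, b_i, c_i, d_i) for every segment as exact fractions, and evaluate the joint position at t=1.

Δ: Δ0=1, Δ1=-3, Δ2=-4/3
row 1: diag=6, rhs=-24; c'=1/6, d'=-4
row 2: denom=8−1·1/6=47/6; d'=(10−1·-4)/(47/6)=84/47
back: M2=84/47
back: M1=-4−1/6·84/47=-202/47
M: M0=0, M1=-202/47, M2=84/47, M3=0
seg 0: a=1, c=M0/2=0, d=(M1−M0)/(6·2)=-101/282, b=Δ0−h0·(2M0+M1)/6=343/141
seg 1: a=3, c=M1/2=-101/47, d=(M2−M1)/(6·1)=143/141, b=Δ1−h1·(2M1+M2)/6=-263/141
seg 2: a=0, c=M2/2=42/47, d=(M3−M2)/(6·3)=-14/141, b=Δ2−h2·(2M2+M3)/6=-440/141
t_q=1 → seg 0, τ=1; S=1+343/141·τ+0·τ²+-101/282·τ³=289/94

  seg 0: a=1 b=343/141 c=0 d=-101/282
  seg 1: a=3 b=-263/141 c=-101/47 d=143/141
  seg 2: a=0 b=-440/141 c=42/47 d=-14/141
S(1) = 289/94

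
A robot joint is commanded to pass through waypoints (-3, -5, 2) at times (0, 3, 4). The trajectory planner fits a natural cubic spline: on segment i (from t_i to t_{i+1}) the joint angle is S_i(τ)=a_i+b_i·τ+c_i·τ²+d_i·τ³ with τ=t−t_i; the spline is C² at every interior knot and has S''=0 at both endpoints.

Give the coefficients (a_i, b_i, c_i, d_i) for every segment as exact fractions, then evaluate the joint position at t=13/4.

  seg 0: a=-3 b=-85/24 c=0 d=23/72
  seg 1: a=-5 b=61/12 c=23/8 d=-23/24
S(13/4) = -1825/512

Δ: Δ0=-2/3, Δ1=7
row 1: diag=8, rhs=46; c'=1/8, d'=23/4
back: M1=23/4
M: M0=0, M1=23/4, M2=0
seg 0: a=-3, c=M0/2=0, d=(M1−M0)/(6·3)=23/72, b=Δ0−h0·(2M0+M1)/6=-85/24
seg 1: a=-5, c=M1/2=23/8, d=(M2−M1)/(6·1)=-23/24, b=Δ1−h1·(2M1+M2)/6=61/12
t_q=13/4 → seg 1, τ=1/4; S=-5+61/12·τ+23/8·τ²+-23/24·τ³=-1825/512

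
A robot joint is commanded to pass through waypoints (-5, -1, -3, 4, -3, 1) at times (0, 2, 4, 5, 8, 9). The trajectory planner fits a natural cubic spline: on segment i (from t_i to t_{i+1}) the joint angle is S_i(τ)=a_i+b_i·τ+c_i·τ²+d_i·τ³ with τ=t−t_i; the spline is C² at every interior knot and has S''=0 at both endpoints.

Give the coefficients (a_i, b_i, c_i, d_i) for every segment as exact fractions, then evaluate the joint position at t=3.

  seg 0: a=-5 b=6584/1767 c=0 d=-1525/3534
  seg 1: a=-1 b=-2566/1767 c=-1525/589 d=9949/7068
  seg 2: a=-3 b=8981/1767 c=6899/1178 d=-13921/3534
  seg 3: a=4 b=17593/3534 c=-3511/589 d=4151/3534
  seg 4: a=-3 b=1637/1767 c=5431/1178 d=-5431/3534
S(3) = -8561/2356

Δ: Δ0=2, Δ1=-1, Δ2=7, Δ3=-7/3, Δ4=4
row 1: diag=8, rhs=-18; c'=1/4, d'=-9/4
row 2: denom=6−2·1/4=11/2; d'=(48−2·-9/4)/(11/2)=105/11
row 3: denom=8−1·2/11=86/11; d'=(-56−1·105/11)/(86/11)=-721/86
row 4: denom=8−3·33/86=589/86; d'=(38−3·-721/86)/(589/86)=5431/589
back: M4=5431/589
back: M3=-721/86−33/86·5431/589=-7022/589
back: M2=105/11−2/11·-7022/589=6899/589
back: M1=-9/4−1/4·6899/589=-3050/589
M: M0=0, M1=-3050/589, M2=6899/589, M3=-7022/589, M4=5431/589, M5=0
seg 0: a=-5, c=M0/2=0, d=(M1−M0)/(6·2)=-1525/3534, b=Δ0−h0·(2M0+M1)/6=6584/1767
seg 1: a=-1, c=M1/2=-1525/589, d=(M2−M1)/(6·2)=9949/7068, b=Δ1−h1·(2M1+M2)/6=-2566/1767
seg 2: a=-3, c=M2/2=6899/1178, d=(M3−M2)/(6·1)=-13921/3534, b=Δ2−h2·(2M2+M3)/6=8981/1767
seg 3: a=4, c=M3/2=-3511/589, d=(M4−M3)/(6·3)=4151/3534, b=Δ3−h3·(2M3+M4)/6=17593/3534
seg 4: a=-3, c=M4/2=5431/1178, d=(M5−M4)/(6·1)=-5431/3534, b=Δ4−h4·(2M4+M5)/6=1637/1767
t_q=3 → seg 1, τ=1; S=-1+-2566/1767·τ+-1525/589·τ²+9949/7068·τ³=-8561/2356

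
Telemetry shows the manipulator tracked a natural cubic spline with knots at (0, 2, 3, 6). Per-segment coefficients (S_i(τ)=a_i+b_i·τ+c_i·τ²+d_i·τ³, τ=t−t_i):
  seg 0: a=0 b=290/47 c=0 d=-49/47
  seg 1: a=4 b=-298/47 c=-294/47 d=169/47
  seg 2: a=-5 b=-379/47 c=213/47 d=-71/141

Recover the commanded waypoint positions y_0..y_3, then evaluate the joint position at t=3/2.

y_0=0 y_1=4 y_2=-5 y_3=-2
S(3/2) = 2157/376

y_0 = S_0(0) = a_0 = 0
y_1 = S_1(0) = a_1 = 4
y_2 = S_2(0) = a_2 = -5
y_3 = S_2(3) = -2
t_q=3/2 is in segment 0 (τ=3/2); S_0(τ)=2157/376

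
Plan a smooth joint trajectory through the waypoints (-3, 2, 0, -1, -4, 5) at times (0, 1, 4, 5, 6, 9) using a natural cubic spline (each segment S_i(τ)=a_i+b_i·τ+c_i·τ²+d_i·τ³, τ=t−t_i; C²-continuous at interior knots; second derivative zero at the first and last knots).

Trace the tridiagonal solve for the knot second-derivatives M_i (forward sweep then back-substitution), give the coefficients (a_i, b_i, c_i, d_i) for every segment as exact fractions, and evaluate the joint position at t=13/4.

  seg 0: a=-3 b=3200/547 c=0 d=-465/547
  seg 1: a=2 b=1805/547 c=-1395/547 d=6046/14769
  seg 2: a=0 b=-519/547 c=1861/1641 d=-1945/1641
  seg 3: a=-1 b=-3670/1641 c=-3974/1641 d=907/547
  seg 4: a=-4 b=-3455/1641 c=4189/1641 d=-4189/14769
S(13/4) = 20599/17504

Δ: Δ0=5, Δ1=-2/3, Δ2=-1, Δ3=-3, Δ4=3
row 1: diag=8, rhs=-34; c'=3/8, d'=-17/4
row 2: denom=8−3·3/8=55/8; d'=(-2−3·-17/4)/(55/8)=86/55
row 3: denom=4−1·8/55=212/55; d'=(-12−1·86/55)/(212/55)=-373/106
row 4: denom=8−1·55/212=1641/212; d'=(36−1·-373/106)/(1641/212)=8378/1641
back: M4=8378/1641
back: M3=-373/106−55/212·8378/1641=-7948/1641
back: M2=86/55−8/55·-7948/1641=3722/1641
back: M1=-17/4−3/8·3722/1641=-2790/547
M: M0=0, M1=-2790/547, M2=3722/1641, M3=-7948/1641, M4=8378/1641, M5=0
seg 0: a=-3, c=M0/2=0, d=(M1−M0)/(6·1)=-465/547, b=Δ0−h0·(2M0+M1)/6=3200/547
seg 1: a=2, c=M1/2=-1395/547, d=(M2−M1)/(6·3)=6046/14769, b=Δ1−h1·(2M1+M2)/6=1805/547
seg 2: a=0, c=M2/2=1861/1641, d=(M3−M2)/(6·1)=-1945/1641, b=Δ2−h2·(2M2+M3)/6=-519/547
seg 3: a=-1, c=M3/2=-3974/1641, d=(M4−M3)/(6·1)=907/547, b=Δ3−h3·(2M3+M4)/6=-3670/1641
seg 4: a=-4, c=M4/2=4189/1641, d=(M5−M4)/(6·3)=-4189/14769, b=Δ4−h4·(2M4+M5)/6=-3455/1641
t_q=13/4 → seg 1, τ=9/4; S=2+1805/547·τ+-1395/547·τ²+6046/14769·τ³=20599/17504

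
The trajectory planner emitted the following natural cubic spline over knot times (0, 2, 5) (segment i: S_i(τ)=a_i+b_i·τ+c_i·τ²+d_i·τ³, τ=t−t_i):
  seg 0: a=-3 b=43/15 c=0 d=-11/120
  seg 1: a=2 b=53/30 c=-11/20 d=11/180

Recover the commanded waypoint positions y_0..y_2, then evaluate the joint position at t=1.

y_0=-3 y_1=2 y_2=4
S(1) = -9/40

y_0 = S_0(0) = a_0 = -3
y_1 = S_1(0) = a_1 = 2
y_2 = S_1(3) = 4
t_q=1 is in segment 0 (τ=1); S_0(τ)=-9/40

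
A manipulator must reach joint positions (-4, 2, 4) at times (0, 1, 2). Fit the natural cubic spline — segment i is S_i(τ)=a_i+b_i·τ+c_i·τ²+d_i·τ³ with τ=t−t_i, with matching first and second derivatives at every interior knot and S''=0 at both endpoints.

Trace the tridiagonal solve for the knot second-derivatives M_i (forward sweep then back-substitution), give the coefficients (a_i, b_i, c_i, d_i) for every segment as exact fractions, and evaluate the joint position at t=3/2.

  seg 0: a=-4 b=7 c=0 d=-1
  seg 1: a=2 b=4 c=-3 d=1
S(3/2) = 27/8

Δ: Δ0=6, Δ1=2
row 1: diag=4, rhs=-24; c'=1/4, d'=-6
back: M1=-6
M: M0=0, M1=-6, M2=0
seg 0: a=-4, c=M0/2=0, d=(M1−M0)/(6·1)=-1, b=Δ0−h0·(2M0+M1)/6=7
seg 1: a=2, c=M1/2=-3, d=(M2−M1)/(6·1)=1, b=Δ1−h1·(2M1+M2)/6=4
t_q=3/2 → seg 1, τ=1/2; S=2+4·τ+-3·τ²+1·τ³=27/8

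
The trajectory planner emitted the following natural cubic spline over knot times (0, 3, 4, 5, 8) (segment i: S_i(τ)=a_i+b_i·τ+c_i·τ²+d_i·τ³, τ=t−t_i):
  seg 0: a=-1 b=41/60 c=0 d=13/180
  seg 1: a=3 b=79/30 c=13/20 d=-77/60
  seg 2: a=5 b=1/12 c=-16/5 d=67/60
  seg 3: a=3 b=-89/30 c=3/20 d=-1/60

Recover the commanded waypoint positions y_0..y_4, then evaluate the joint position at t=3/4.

y_0 = S_0(0) = a_0 = -1
y_1 = S_1(0) = a_1 = 3
y_2 = S_2(0) = a_2 = 5
y_3 = S_3(0) = a_3 = 3
y_4 = S_3(3) = -5
t_q=3/4 is in segment 0 (τ=3/4); S_0(τ)=-117/256

y_0=-1 y_1=3 y_2=5 y_3=3 y_4=-5
S(3/4) = -117/256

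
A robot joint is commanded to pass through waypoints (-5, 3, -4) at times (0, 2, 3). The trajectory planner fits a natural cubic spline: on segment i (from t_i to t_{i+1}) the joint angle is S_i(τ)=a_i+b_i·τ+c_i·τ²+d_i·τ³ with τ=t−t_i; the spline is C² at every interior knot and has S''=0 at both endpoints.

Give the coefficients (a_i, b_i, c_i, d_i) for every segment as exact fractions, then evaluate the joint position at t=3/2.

  seg 0: a=-5 b=23/3 c=0 d=-11/12
  seg 1: a=3 b=-10/3 c=-11/2 d=11/6
S(3/2) = 109/32

Δ: Δ0=4, Δ1=-7
row 1: diag=6, rhs=-66; c'=1/6, d'=-11
back: M1=-11
M: M0=0, M1=-11, M2=0
seg 0: a=-5, c=M0/2=0, d=(M1−M0)/(6·2)=-11/12, b=Δ0−h0·(2M0+M1)/6=23/3
seg 1: a=3, c=M1/2=-11/2, d=(M2−M1)/(6·1)=11/6, b=Δ1−h1·(2M1+M2)/6=-10/3
t_q=3/2 → seg 0, τ=3/2; S=-5+23/3·τ+0·τ²+-11/12·τ³=109/32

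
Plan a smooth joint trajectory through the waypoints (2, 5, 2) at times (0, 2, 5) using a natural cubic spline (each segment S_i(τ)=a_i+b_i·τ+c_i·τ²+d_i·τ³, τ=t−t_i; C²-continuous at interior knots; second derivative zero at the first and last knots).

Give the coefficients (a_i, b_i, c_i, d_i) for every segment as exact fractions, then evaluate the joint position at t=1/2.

  seg 0: a=2 b=2 c=0 d=-1/8
  seg 1: a=5 b=1/2 c=-3/4 d=1/12
S(1/2) = 191/64

Δ: Δ0=3/2, Δ1=-1
row 1: diag=10, rhs=-15; c'=3/10, d'=-3/2
back: M1=-3/2
M: M0=0, M1=-3/2, M2=0
seg 0: a=2, c=M0/2=0, d=(M1−M0)/(6·2)=-1/8, b=Δ0−h0·(2M0+M1)/6=2
seg 1: a=5, c=M1/2=-3/4, d=(M2−M1)/(6·3)=1/12, b=Δ1−h1·(2M1+M2)/6=1/2
t_q=1/2 → seg 0, τ=1/2; S=2+2·τ+0·τ²+-1/8·τ³=191/64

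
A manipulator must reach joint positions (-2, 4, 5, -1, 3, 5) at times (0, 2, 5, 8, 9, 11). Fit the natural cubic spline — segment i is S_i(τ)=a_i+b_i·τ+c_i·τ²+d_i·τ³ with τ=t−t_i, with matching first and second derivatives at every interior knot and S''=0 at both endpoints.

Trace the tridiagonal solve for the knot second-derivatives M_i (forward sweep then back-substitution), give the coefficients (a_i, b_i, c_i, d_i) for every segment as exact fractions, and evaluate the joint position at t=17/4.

  seg 0: a=-2 b=15391/4677 c=0 d=-340/4677
  seg 1: a=4 b=11311/4677 c=-680/1559 d=-3632/42093
  seg 2: a=5 b=-11825/4677 c=-5672/4677 d=19487/42093
  seg 3: a=-1 b=12604/4677 c=4605/1559 d=-7711/4677
  seg 4: a=3 b=17101/4677 c=-3106/1559 d=1553/4677
S(17/4) = 19489/3118

Δ: Δ0=3, Δ1=1/3, Δ2=-2, Δ3=4, Δ4=1
row 1: diag=10, rhs=-16; c'=3/10, d'=-8/5
row 2: denom=12−3·3/10=111/10; d'=(-14−3·-8/5)/(111/10)=-92/111
row 3: denom=8−3·10/37=266/37; d'=(36−3·-92/111)/(266/37)=712/133
row 4: denom=6−1·37/266=1559/266; d'=(-18−1·712/133)/(1559/266)=-6212/1559
back: M4=-6212/1559
back: M3=712/133−37/266·-6212/1559=9210/1559
back: M2=-92/111−10/37·9210/1559=-11344/4677
back: M1=-8/5−3/10·-11344/4677=-1360/1559
M: M0=0, M1=-1360/1559, M2=-11344/4677, M3=9210/1559, M4=-6212/1559, M5=0
seg 0: a=-2, c=M0/2=0, d=(M1−M0)/(6·2)=-340/4677, b=Δ0−h0·(2M0+M1)/6=15391/4677
seg 1: a=4, c=M1/2=-680/1559, d=(M2−M1)/(6·3)=-3632/42093, b=Δ1−h1·(2M1+M2)/6=11311/4677
seg 2: a=5, c=M2/2=-5672/4677, d=(M3−M2)/(6·3)=19487/42093, b=Δ2−h2·(2M2+M3)/6=-11825/4677
seg 3: a=-1, c=M3/2=4605/1559, d=(M4−M3)/(6·1)=-7711/4677, b=Δ3−h3·(2M3+M4)/6=12604/4677
seg 4: a=3, c=M4/2=-3106/1559, d=(M5−M4)/(6·2)=1553/4677, b=Δ4−h4·(2M4+M5)/6=17101/4677
t_q=17/4 → seg 1, τ=9/4; S=4+11311/4677·τ+-680/1559·τ²+-3632/42093·τ³=19489/3118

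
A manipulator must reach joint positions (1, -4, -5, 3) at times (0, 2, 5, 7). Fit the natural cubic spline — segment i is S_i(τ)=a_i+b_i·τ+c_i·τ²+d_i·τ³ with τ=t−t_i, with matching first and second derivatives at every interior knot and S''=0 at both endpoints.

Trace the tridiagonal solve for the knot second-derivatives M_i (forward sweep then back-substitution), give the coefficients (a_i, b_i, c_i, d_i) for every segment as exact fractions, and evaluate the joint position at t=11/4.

Δ: Δ0=-5/2, Δ1=-1/3, Δ2=4
row 1: diag=10, rhs=13; c'=3/10, d'=13/10
row 2: denom=10−3·3/10=91/10; d'=(26−3·13/10)/(91/10)=17/7
back: M2=17/7
back: M1=13/10−3/10·17/7=4/7
M: M0=0, M1=4/7, M2=17/7, M3=0
seg 0: a=1, c=M0/2=0, d=(M1−M0)/(6·2)=1/21, b=Δ0−h0·(2M0+M1)/6=-113/42
seg 1: a=-4, c=M1/2=2/7, d=(M2−M1)/(6·3)=13/126, b=Δ1−h1·(2M1+M2)/6=-89/42
seg 2: a=-5, c=M2/2=17/14, d=(M3−M2)/(6·2)=-17/84, b=Δ2−h2·(2M2+M3)/6=50/21
t_q=11/4 → seg 1, τ=3/4; S=-4+-89/42·τ+2/7·τ²+13/126·τ³=-4825/896

  seg 0: a=1 b=-113/42 c=0 d=1/21
  seg 1: a=-4 b=-89/42 c=2/7 d=13/126
  seg 2: a=-5 b=50/21 c=17/14 d=-17/84
S(11/4) = -4825/896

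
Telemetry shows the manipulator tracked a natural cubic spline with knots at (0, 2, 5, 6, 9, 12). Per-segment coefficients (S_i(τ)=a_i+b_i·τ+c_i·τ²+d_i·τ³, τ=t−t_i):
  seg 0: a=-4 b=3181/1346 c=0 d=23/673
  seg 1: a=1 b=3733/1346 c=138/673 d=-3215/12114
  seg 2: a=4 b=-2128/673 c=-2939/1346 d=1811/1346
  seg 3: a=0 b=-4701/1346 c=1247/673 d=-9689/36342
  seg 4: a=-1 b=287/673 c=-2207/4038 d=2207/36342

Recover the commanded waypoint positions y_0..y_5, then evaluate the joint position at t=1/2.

y_0 = S_0(0) = a_0 = -4
y_1 = S_1(0) = a_1 = 1
y_2 = S_2(0) = a_2 = 4
y_3 = S_3(0) = a_3 = 0
y_4 = S_4(0) = a_4 = -1
y_5 = S_4(3) = -3
t_q=1/2 is in segment 0 (τ=1/2); S_0(τ)=-15151/5384

y_0=-4 y_1=1 y_2=4 y_3=0 y_4=-1 y_5=-3
S(1/2) = -15151/5384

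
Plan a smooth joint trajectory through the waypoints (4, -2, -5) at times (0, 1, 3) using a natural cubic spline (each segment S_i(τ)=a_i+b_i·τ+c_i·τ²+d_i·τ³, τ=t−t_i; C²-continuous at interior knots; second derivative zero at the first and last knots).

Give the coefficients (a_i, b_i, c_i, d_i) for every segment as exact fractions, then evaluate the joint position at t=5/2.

Δ: Δ0=-6, Δ1=-3/2
row 1: diag=6, rhs=27; c'=1/3, d'=9/2
back: M1=9/2
M: M0=0, M1=9/2, M2=0
seg 0: a=4, c=M0/2=0, d=(M1−M0)/(6·1)=3/4, b=Δ0−h0·(2M0+M1)/6=-27/4
seg 1: a=-2, c=M1/2=9/4, d=(M2−M1)/(6·2)=-3/8, b=Δ1−h1·(2M1+M2)/6=-9/2
t_q=5/2 → seg 1, τ=3/2; S=-2+-9/2·τ+9/4·τ²+-3/8·τ³=-317/64

  seg 0: a=4 b=-27/4 c=0 d=3/4
  seg 1: a=-2 b=-9/2 c=9/4 d=-3/8
S(5/2) = -317/64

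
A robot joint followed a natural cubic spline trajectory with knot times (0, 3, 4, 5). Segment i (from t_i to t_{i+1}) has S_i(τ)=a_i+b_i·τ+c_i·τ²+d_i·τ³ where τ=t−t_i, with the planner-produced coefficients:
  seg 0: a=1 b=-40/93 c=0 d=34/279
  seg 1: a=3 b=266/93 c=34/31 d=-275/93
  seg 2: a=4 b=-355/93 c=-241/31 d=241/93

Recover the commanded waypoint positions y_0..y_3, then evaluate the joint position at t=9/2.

y_0 = S_0(0) = a_0 = 1
y_1 = S_1(0) = a_1 = 3
y_2 = S_2(0) = a_2 = 4
y_3 = S_2(1) = -5
t_q=9/2 is in segment 2 (τ=1/2); S_2(τ)=117/248

y_0=1 y_1=3 y_2=4 y_3=-5
S(9/2) = 117/248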